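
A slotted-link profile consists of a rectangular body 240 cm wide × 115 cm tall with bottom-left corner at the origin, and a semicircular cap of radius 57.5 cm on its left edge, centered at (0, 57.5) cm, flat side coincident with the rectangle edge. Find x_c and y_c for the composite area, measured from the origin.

x_c = 97.13 cm, y_c = 57.50 cm

rectangular body: A = 240 × 115 = 27600.00, centroid at (120.00, 57.50).
semicircular end: A = ½π·57.5² = 5193.45, centroid at (-24.40, 57.50).
ΣA = 32793.45 cm²
ΣAx_c = (27600.00)(120.00) + (5193.45)(-24.40) = 3185260.42 cm³
ΣAy_c = (27600.00)(57.50) + (5193.45)(57.50) = 1885623.11 cm³
x_c = 3185260.42 / 32793.45 = 97.13 cm
y_c = 1885623.11 / 32793.45 = 57.50 cm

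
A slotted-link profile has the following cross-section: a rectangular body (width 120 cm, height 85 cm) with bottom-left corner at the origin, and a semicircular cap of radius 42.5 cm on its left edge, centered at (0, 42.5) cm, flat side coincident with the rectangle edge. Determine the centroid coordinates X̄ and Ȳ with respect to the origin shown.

rectangular body: A = 120 × 85 = 10200.00, centroid at (60.00, 42.50).
semicircular end: A = ½π·42.5² = 2837.25, centroid at (-18.04, 42.50).
ΣA = 13037.25 cm², ΣAX̄ = 560822.92 cm³, ΣAȲ = 554083.16 cm³.
X̄ = 560822.92/13037.25 = 43.02 cm; Ȳ = 554083.16/13037.25 = 42.50 cm.

X̄ = 43.02 cm, Ȳ = 42.50 cm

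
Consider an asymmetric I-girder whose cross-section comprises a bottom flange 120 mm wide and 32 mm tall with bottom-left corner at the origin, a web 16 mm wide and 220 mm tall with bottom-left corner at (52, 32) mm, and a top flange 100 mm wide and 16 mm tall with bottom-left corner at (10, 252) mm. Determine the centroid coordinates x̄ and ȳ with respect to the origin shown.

x̄ = 60.00 mm, ȳ = 109.07 mm

bottom flange: A = 120 × 32 = 3840.00, centroid at (60.00, 16.00).
web: A = 16 × 220 = 3520.00, centroid at (60.00, 142.00).
top flange: A = 100 × 16 = 1600.00, centroid at (60.00, 260.00).
ΣA = 8960.00 mm²
ΣAx̄ = (3840.00)(60.00) + (3520.00)(60.00) + (1600.00)(60.00) = 537600.00 mm³
ΣAȳ = (3840.00)(16.00) + (3520.00)(142.00) + (1600.00)(260.00) = 977280.00 mm³
x̄ = 537600.00 / 8960.00 = 60.00 mm
ȳ = 977280.00 / 8960.00 = 109.07 mm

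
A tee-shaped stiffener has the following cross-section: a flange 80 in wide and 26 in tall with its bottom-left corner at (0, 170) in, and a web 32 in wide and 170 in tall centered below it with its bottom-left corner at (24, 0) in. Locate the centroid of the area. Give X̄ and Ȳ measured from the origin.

Part | A | x̄ᵢ | ȳᵢ | A·x̄ᵢ | A·ȳᵢ
web | 5440.00 | 40.00 | 85.00 | 217600.00 | 462400.00
flange | 2080.00 | 40.00 | 183.00 | 83200.00 | 380640.00
Σ | 7520.00 |  |  | 300800.00 | 843040.00
X̄ = 300800.00 / 7520.00 = 40.00 in
Ȳ = 843040.00 / 7520.00 = 112.11 in

X̄ = 40.00 in, Ȳ = 112.11 in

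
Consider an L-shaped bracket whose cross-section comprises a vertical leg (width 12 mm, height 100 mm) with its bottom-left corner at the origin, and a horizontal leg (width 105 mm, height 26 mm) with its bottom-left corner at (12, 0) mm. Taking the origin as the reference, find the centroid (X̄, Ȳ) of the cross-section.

vertical leg: A = 12 × 100 = 1200.00, centroid at (6.00, 50.00).
horizontal leg: A = 105 × 26 = 2730.00, centroid at (64.50, 13.00).
ΣA = 3930.00 mm²
ΣAX̄ = (1200.00)(6.00) + (2730.00)(64.50) = 183285.00 mm³
ΣAȲ = (1200.00)(50.00) + (2730.00)(13.00) = 95490.00 mm³
X̄ = 183285.00 / 3930.00 = 46.64 mm
Ȳ = 95490.00 / 3930.00 = 24.30 mm

X̄ = 46.64 mm, Ȳ = 24.30 mm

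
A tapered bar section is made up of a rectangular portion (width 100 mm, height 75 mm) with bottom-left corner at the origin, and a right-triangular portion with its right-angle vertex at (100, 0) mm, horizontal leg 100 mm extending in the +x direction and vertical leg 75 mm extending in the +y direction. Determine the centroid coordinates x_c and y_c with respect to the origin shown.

rectangular portion: A = 100 × 75 = 7500.00, centroid at (50.00, 37.50).
triangular portion: A = ½·100·75 = 3750.00, centroid at (133.33, 25.00).
ΣA = 11250.00 mm²
ΣAx_c = (7500.00)(50.00) + (3750.00)(133.33) = 875000.00 mm³
ΣAy_c = (7500.00)(37.50) + (3750.00)(25.00) = 375000.00 mm³
x_c = 875000.00 / 11250.00 = 77.78 mm
y_c = 375000.00 / 11250.00 = 33.33 mm

x_c = 77.78 mm, y_c = 33.33 mm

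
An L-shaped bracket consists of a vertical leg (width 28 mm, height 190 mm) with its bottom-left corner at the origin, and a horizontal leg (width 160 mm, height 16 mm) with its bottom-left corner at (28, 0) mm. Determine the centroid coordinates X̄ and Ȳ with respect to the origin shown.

Part | A | x̄ᵢ | ȳᵢ | A·x̄ᵢ | A·ȳᵢ
vertical leg | 5320.00 | 14.00 | 95.00 | 74480.00 | 505400.00
horizontal leg | 2560.00 | 108.00 | 8.00 | 276480.00 | 20480.00
Σ | 7880.00 |  |  | 350960.00 | 525880.00
X̄ = 350960.00 / 7880.00 = 44.54 mm
Ȳ = 525880.00 / 7880.00 = 66.74 mm

X̄ = 44.54 mm, Ȳ = 66.74 mm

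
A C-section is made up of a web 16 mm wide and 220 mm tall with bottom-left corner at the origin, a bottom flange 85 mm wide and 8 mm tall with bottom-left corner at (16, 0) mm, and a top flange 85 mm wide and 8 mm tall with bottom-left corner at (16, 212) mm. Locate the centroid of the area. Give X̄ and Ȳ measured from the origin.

Part | A | x̄ᵢ | ȳᵢ | A·x̄ᵢ | A·ȳᵢ
web | 3520.00 | 8.00 | 110.00 | 28160.00 | 387200.00
bottom flange | 680.00 | 58.50 | 4.00 | 39780.00 | 2720.00
top flange | 680.00 | 58.50 | 216.00 | 39780.00 | 146880.00
Σ | 4880.00 |  |  | 107720.00 | 536800.00
X̄ = 107720.00 / 4880.00 = 22.07 mm
Ȳ = 536800.00 / 4880.00 = 110.00 mm

X̄ = 22.07 mm, Ȳ = 110.00 mm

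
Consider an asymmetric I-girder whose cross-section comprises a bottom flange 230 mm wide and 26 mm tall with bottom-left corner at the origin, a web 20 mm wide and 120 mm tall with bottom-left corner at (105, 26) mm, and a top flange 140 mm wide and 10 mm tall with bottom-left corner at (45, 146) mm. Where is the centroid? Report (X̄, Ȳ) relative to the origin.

X̄ = 115.00 mm, Ȳ = 50.67 mm

bottom flange: A = 230 × 26 = 5980.00, centroid at (115.00, 13.00).
web: A = 20 × 120 = 2400.00, centroid at (115.00, 86.00).
top flange: A = 140 × 10 = 1400.00, centroid at (115.00, 151.00).
ΣA = 9780.00 mm², ΣAX̄ = 1124700.00 mm³, ΣAȲ = 495540.00 mm³.
X̄ = 1124700.00/9780.00 = 115.00 mm; Ȳ = 495540.00/9780.00 = 50.67 mm.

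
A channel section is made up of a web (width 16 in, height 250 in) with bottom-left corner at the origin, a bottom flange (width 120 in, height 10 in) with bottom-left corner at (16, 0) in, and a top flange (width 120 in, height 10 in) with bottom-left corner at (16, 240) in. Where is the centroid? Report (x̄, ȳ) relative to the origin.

x̄ = 33.50 in, ȳ = 125.00 in

web: A = 16 × 250 = 4000.00, centroid at (8.00, 125.00).
bottom flange: A = 120 × 10 = 1200.00, centroid at (76.00, 5.00).
top flange: A = 120 × 10 = 1200.00, centroid at (76.00, 245.00).
ΣA = 6400.00 in²
ΣAx̄ = (4000.00)(8.00) + (1200.00)(76.00) + (1200.00)(76.00) = 214400.00 in³
ΣAȳ = (4000.00)(125.00) + (1200.00)(5.00) + (1200.00)(245.00) = 800000.00 in³
x̄ = 214400.00 / 6400.00 = 33.50 in
ȳ = 800000.00 / 6400.00 = 125.00 in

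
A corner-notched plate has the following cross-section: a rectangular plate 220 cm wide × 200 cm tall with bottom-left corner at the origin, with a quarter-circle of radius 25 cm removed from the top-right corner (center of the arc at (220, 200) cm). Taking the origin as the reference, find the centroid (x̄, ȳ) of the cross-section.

plate: A = 220 × 200 = 44000.00, centroid at (110.00, 100.00).
removed quarter-circle: A = −¼π·25² = -490.87, centroid at (209.39, 189.39).
ΣA = 43509.13 cm², ΣAx̄ = 4737216.09 cm³, ΣAȳ = 4307033.56 cm³.
x̄ = 4737216.09/43509.13 = 108.88 cm; ȳ = 4307033.56/43509.13 = 98.99 cm.

x̄ = 108.88 cm, ȳ = 98.99 cm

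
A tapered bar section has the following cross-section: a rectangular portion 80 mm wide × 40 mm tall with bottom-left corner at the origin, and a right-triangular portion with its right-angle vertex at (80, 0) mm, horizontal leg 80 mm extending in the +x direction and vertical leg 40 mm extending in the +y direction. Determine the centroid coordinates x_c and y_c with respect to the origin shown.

x_c = 62.22 mm, y_c = 17.78 mm

rectangular portion: A = 80 × 40 = 3200.00, centroid at (40.00, 20.00).
triangular portion: A = ½·80·40 = 1600.00, centroid at (106.67, 13.33).
ΣA = 4800.00 mm², ΣAx_c = 298666.67 mm³, ΣAy_c = 85333.33 mm³.
x_c = 298666.67/4800.00 = 62.22 mm; y_c = 85333.33/4800.00 = 17.78 mm.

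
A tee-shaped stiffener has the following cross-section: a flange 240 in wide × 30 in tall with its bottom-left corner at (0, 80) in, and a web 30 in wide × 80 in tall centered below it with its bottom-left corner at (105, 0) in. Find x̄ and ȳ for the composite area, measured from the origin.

web: A = 30 × 80 = 2400.00, centroid at (120.00, 40.00).
flange: A = 240 × 30 = 7200.00, centroid at (120.00, 95.00).
ΣA = 9600.00 in², ΣAx̄ = 1152000.00 in³, ΣAȳ = 780000.00 in³.
x̄ = 1152000.00/9600.00 = 120.00 in; ȳ = 780000.00/9600.00 = 81.25 in.

x̄ = 120.00 in, ȳ = 81.25 in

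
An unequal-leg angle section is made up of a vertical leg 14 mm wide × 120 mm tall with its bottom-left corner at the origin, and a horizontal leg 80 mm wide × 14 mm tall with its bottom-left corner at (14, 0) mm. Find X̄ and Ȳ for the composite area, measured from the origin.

vertical leg: A = 14 × 120 = 1680.00, centroid at (7.00, 60.00).
horizontal leg: A = 80 × 14 = 1120.00, centroid at (54.00, 7.00).
ΣA = 2800.00 mm², ΣAX̄ = 72240.00 mm³, ΣAȲ = 108640.00 mm³.
X̄ = 72240.00/2800.00 = 25.80 mm; Ȳ = 108640.00/2800.00 = 38.80 mm.

X̄ = 25.80 mm, Ȳ = 38.80 mm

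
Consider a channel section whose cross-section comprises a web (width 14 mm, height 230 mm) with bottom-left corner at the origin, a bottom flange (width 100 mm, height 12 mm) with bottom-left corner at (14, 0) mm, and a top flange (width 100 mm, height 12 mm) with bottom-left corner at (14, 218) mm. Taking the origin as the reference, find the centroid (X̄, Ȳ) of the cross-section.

web: A = 14 × 230 = 3220.00, centroid at (7.00, 115.00).
bottom flange: A = 100 × 12 = 1200.00, centroid at (64.00, 6.00).
top flange: A = 100 × 12 = 1200.00, centroid at (64.00, 224.00).
ΣA = 5620.00 mm², ΣAX̄ = 176140.00 mm³, ΣAȲ = 646300.00 mm³.
X̄ = 176140.00/5620.00 = 31.34 mm; Ȳ = 646300.00/5620.00 = 115.00 mm.

X̄ = 31.34 mm, Ȳ = 115.00 mm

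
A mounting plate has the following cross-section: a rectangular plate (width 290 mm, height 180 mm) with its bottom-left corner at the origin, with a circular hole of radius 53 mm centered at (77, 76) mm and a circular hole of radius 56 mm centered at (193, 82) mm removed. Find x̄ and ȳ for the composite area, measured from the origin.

x̄ = 148.79 mm, ȳ = 96.04 mm

plate: A = 290 × 180 = 52200.00, centroid at (145.00, 90.00).
hole 1: A = −π·53² = -8824.73, centroid at (77.00, 76.00).
hole 2: A = −π·56² = -9852.03, centroid at (193.00, 82.00).
ΣA = 33523.23 mm²
ΣAx̄ = (52200.00)(145.00) + (-8824.73)(77.00) + (-9852.03)(193.00) = 4988052.83 mm³
ΣAȳ = (52200.00)(90.00) + (-8824.73)(76.00) + (-9852.03)(82.00) = 3219453.40 mm³
x̄ = 4988052.83 / 33523.23 = 148.79 mm
ȳ = 3219453.40 / 33523.23 = 96.04 mm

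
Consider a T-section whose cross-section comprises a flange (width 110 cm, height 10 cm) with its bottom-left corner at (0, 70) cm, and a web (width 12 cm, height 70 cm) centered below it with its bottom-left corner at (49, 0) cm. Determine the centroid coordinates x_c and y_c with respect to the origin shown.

web: A = 12 × 70 = 840.00, centroid at (55.00, 35.00).
flange: A = 110 × 10 = 1100.00, centroid at (55.00, 75.00).
ΣA = 1940.00 cm²
ΣAx_c = (840.00)(55.00) + (1100.00)(55.00) = 106700.00 cm³
ΣAy_c = (840.00)(35.00) + (1100.00)(75.00) = 111900.00 cm³
x_c = 106700.00 / 1940.00 = 55.00 cm
y_c = 111900.00 / 1940.00 = 57.68 cm

x_c = 55.00 cm, y_c = 57.68 cm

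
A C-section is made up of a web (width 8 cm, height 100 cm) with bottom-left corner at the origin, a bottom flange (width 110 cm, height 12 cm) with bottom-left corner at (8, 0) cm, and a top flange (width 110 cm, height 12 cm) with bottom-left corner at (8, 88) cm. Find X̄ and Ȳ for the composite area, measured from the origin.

X̄ = 49.28 cm, Ȳ = 50.00 cm

web: A = 8 × 100 = 800.00, centroid at (4.00, 50.00).
bottom flange: A = 110 × 12 = 1320.00, centroid at (63.00, 6.00).
top flange: A = 110 × 12 = 1320.00, centroid at (63.00, 94.00).
ΣA = 3440.00 cm², ΣAX̄ = 169520.00 cm³, ΣAȲ = 172000.00 cm³.
X̄ = 169520.00/3440.00 = 49.28 cm; Ȳ = 172000.00/3440.00 = 50.00 cm.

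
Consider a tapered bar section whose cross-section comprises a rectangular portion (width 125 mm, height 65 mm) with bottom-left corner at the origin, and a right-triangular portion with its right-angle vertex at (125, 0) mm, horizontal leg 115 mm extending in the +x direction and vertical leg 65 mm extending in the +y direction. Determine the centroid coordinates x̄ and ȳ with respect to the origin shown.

x̄ = 94.27 mm, ȳ = 29.09 mm

rectangular portion: A = 125 × 65 = 8125.00, centroid at (62.50, 32.50).
triangular portion: A = ½·115·65 = 3737.50, centroid at (163.33, 21.67).
ΣA = 11862.50 mm²
ΣAx̄ = (8125.00)(62.50) + (3737.50)(163.33) = 1118270.83 mm³
ΣAȳ = (8125.00)(32.50) + (3737.50)(21.67) = 345041.67 mm³
x̄ = 1118270.83 / 11862.50 = 94.27 mm
ȳ = 345041.67 / 11862.50 = 29.09 mm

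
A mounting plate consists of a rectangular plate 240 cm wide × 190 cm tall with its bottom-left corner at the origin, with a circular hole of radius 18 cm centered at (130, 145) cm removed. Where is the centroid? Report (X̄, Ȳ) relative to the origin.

plate: A = 240 × 190 = 45600.00, centroid at (120.00, 95.00).
hole: A = −π·18² = -1017.88, centroid at (130.00, 145.00).
ΣA = 44582.12 cm²
ΣAX̄ = (45600.00)(120.00) + (-1017.88)(130.00) = 5339676.12 cm³
ΣAȲ = (45600.00)(95.00) + (-1017.88)(145.00) = 4184407.98 cm³
X̄ = 5339676.12 / 44582.12 = 119.77 cm
Ȳ = 4184407.98 / 44582.12 = 93.86 cm

X̄ = 119.77 cm, Ȳ = 93.86 cm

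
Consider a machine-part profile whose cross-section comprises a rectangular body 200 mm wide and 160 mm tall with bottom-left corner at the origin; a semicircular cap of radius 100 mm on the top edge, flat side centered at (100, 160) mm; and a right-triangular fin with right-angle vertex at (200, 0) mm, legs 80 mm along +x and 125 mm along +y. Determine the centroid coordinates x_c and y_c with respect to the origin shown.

rectangular body: A = 200 × 160 = 32000.00, centroid at (100.00, 80.00).
semicircular top: A = ½π·100² = 15707.96, centroid at (100.00, 202.44).
triangular fin: A = ½·80·125 = 5000.00, centroid at (226.67, 41.67).
ΣA = 52707.96 mm², ΣAx_c = 5904129.66 mm³, ΣAy_c = 5948274.12 mm³.
x_c = 5904129.66/52707.96 = 112.02 mm; y_c = 5948274.12/52707.96 = 112.85 mm.

x_c = 112.02 mm, y_c = 112.85 mm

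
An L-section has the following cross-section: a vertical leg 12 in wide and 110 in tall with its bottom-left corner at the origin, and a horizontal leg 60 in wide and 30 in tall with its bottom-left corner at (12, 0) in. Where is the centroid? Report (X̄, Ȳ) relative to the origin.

X̄ = 26.77 in, Ȳ = 31.92 in

vertical leg: A = 12 × 110 = 1320.00, centroid at (6.00, 55.00).
horizontal leg: A = 60 × 30 = 1800.00, centroid at (42.00, 15.00).
ΣA = 3120.00 in²
ΣAX̄ = (1320.00)(6.00) + (1800.00)(42.00) = 83520.00 in³
ΣAȲ = (1320.00)(55.00) + (1800.00)(15.00) = 99600.00 in³
X̄ = 83520.00 / 3120.00 = 26.77 in
Ȳ = 99600.00 / 3120.00 = 31.92 in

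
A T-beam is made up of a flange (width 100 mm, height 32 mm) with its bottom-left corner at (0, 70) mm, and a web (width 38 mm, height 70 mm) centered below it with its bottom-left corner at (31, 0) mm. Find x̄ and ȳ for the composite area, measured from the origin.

x̄ = 50.00 mm, ȳ = 62.85 mm

Part | A | x̄ᵢ | ȳᵢ | A·x̄ᵢ | A·ȳᵢ
web | 2660.00 | 50.00 | 35.00 | 133000.00 | 93100.00
flange | 3200.00 | 50.00 | 86.00 | 160000.00 | 275200.00
Σ | 5860.00 |  |  | 293000.00 | 368300.00
x̄ = 293000.00 / 5860.00 = 50.00 mm
ȳ = 368300.00 / 5860.00 = 62.85 mm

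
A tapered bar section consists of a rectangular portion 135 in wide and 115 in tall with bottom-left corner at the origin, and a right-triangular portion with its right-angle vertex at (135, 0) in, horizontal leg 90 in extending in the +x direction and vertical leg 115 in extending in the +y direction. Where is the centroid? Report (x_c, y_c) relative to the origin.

rectangular portion: A = 135 × 115 = 15525.00, centroid at (67.50, 57.50).
triangular portion: A = ½·90·115 = 5175.00, centroid at (165.00, 38.33).
ΣA = 20700.00 in²
ΣAx_c = (15525.00)(67.50) + (5175.00)(165.00) = 1901812.50 in³
ΣAy_c = (15525.00)(57.50) + (5175.00)(38.33) = 1091062.50 in³
x_c = 1901812.50 / 20700.00 = 91.88 in
y_c = 1091062.50 / 20700.00 = 52.71 in

x_c = 91.88 in, y_c = 52.71 in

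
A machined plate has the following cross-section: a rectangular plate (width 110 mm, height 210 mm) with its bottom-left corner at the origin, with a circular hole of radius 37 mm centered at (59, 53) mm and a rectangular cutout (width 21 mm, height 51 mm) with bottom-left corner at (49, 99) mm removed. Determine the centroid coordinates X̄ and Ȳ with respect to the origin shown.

X̄ = 53.76 mm, Ȳ = 116.44 mm

plate: A = 110 × 210 = 23100.00, centroid at (55.00, 105.00).
hole 1: A = −π·37² = -4300.84, centroid at (59.00, 53.00).
hole 2: A = −(21 × 51) = -1071.00, centroid at (59.50, 124.50).
ΣA = 17728.16 mm², ΣAX̄ = 953025.92 mm³, ΣAȲ = 2064215.96 mm³.
X̄ = 953025.92/17728.16 = 53.76 mm; Ȳ = 2064215.96/17728.16 = 116.44 mm.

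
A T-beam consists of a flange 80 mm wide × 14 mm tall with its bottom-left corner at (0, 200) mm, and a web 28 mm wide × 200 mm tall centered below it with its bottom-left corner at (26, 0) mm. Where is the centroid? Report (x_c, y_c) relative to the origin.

x_c = 40.00 mm, y_c = 117.83 mm

web: A = 28 × 200 = 5600.00, centroid at (40.00, 100.00).
flange: A = 80 × 14 = 1120.00, centroid at (40.00, 207.00).
ΣA = 6720.00 mm²
ΣAx_c = (5600.00)(40.00) + (1120.00)(40.00) = 268800.00 mm³
ΣAy_c = (5600.00)(100.00) + (1120.00)(207.00) = 791840.00 mm³
x_c = 268800.00 / 6720.00 = 40.00 mm
y_c = 791840.00 / 6720.00 = 117.83 mm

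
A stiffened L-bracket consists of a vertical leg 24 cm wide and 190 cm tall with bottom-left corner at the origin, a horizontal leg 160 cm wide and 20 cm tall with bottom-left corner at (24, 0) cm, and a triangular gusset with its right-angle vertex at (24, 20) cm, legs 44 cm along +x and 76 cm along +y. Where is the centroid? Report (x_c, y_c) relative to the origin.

x_c = 47.94 cm, y_c = 57.36 cm

Part | A | x̄ᵢ | ȳᵢ | A·x̄ᵢ | A·ȳᵢ
vertical leg | 4560.00 | 12.00 | 95.00 | 54720.00 | 433200.00
horizontal leg | 3200.00 | 104.00 | 10.00 | 332800.00 | 32000.00
gusset | 1672.00 | 38.67 | 45.33 | 64650.67 | 75797.33
Σ | 9432.00 |  |  | 452170.67 | 540997.33
x_c = 452170.67 / 9432.00 = 47.94 cm
y_c = 540997.33 / 9432.00 = 57.36 cm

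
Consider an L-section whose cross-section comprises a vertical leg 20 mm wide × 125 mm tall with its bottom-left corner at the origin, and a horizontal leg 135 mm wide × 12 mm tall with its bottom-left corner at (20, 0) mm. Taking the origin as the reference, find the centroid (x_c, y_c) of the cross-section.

x_c = 40.47 mm, y_c = 40.28 mm

vertical leg: A = 20 × 125 = 2500.00, centroid at (10.00, 62.50).
horizontal leg: A = 135 × 12 = 1620.00, centroid at (87.50, 6.00).
ΣA = 4120.00 mm², ΣAx_c = 166750.00 mm³, ΣAy_c = 165970.00 mm³.
x_c = 166750.00/4120.00 = 40.47 mm; y_c = 165970.00/4120.00 = 40.28 mm.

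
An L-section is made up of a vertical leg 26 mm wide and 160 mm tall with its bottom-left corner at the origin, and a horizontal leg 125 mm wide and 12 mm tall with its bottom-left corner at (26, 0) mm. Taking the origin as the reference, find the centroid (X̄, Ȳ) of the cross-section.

X̄ = 33.01 mm, Ȳ = 60.39 mm

vertical leg: A = 26 × 160 = 4160.00, centroid at (13.00, 80.00).
horizontal leg: A = 125 × 12 = 1500.00, centroid at (88.50, 6.00).
ΣA = 5660.00 mm², ΣAX̄ = 186830.00 mm³, ΣAȲ = 341800.00 mm³.
X̄ = 186830.00/5660.00 = 33.01 mm; Ȳ = 341800.00/5660.00 = 60.39 mm.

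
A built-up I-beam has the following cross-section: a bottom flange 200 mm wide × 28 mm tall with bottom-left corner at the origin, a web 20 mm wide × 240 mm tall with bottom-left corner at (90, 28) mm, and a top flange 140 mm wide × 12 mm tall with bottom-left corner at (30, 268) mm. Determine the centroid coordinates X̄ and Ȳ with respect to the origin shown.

X̄ = 100.00 mm, Ȳ = 103.40 mm

bottom flange: A = 200 × 28 = 5600.00, centroid at (100.00, 14.00).
web: A = 20 × 240 = 4800.00, centroid at (100.00, 148.00).
top flange: A = 140 × 12 = 1680.00, centroid at (100.00, 274.00).
ΣA = 12080.00 mm², ΣAX̄ = 1208000.00 mm³, ΣAȲ = 1249120.00 mm³.
X̄ = 1208000.00/12080.00 = 100.00 mm; Ȳ = 1249120.00/12080.00 = 103.40 mm.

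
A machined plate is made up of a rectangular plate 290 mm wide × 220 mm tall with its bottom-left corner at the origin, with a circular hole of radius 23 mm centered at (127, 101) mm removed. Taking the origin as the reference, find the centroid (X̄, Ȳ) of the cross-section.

Part | A | x̄ᵢ | ȳᵢ | A·x̄ᵢ | A·ȳᵢ
plate | 63800.00 | 145.00 | 110.00 | 9251000.00 | 7018000.00
hole | -1661.90 | 127.00 | 101.00 | -211061.62 | -167852.15
Σ | 62138.10 |  |  | 9039938.38 | 6850147.85
X̄ = 9039938.38 / 62138.10 = 145.48 mm
Ȳ = 6850147.85 / 62138.10 = 110.24 mm

X̄ = 145.48 mm, Ȳ = 110.24 mm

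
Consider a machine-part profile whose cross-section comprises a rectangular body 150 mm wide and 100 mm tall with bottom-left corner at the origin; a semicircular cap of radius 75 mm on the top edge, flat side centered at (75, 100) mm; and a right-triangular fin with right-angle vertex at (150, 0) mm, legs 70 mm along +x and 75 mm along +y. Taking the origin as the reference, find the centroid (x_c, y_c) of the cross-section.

x_c = 84.76 mm, y_c = 74.84 mm

rectangular body: A = 150 × 100 = 15000.00, centroid at (75.00, 50.00).
semicircular top: A = ½π·75² = 8835.73, centroid at (75.00, 131.83).
triangular fin: A = ½·70·75 = 2625.00, centroid at (173.33, 25.00).
ΣA = 26460.73 mm², ΣAx_c = 2242679.70 mm³, ΣAy_c = 1980447.93 mm³.
x_c = 2242679.70/26460.73 = 84.76 mm; y_c = 1980447.93/26460.73 = 74.84 mm.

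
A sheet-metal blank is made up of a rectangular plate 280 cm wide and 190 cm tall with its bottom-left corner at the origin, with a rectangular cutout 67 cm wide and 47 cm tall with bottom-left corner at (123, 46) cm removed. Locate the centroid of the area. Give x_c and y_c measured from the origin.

plate: A = 280 × 190 = 53200.00, centroid at (140.00, 95.00).
hole: A = −(67 × 47) = -3149.00, centroid at (156.50, 69.50).
ΣA = 50051.00 cm², ΣAx_c = 6955181.50 cm³, ΣAy_c = 4835144.50 cm³.
x_c = 6955181.50/50051.00 = 138.96 cm; y_c = 4835144.50/50051.00 = 96.60 cm.

x_c = 138.96 cm, y_c = 96.60 cm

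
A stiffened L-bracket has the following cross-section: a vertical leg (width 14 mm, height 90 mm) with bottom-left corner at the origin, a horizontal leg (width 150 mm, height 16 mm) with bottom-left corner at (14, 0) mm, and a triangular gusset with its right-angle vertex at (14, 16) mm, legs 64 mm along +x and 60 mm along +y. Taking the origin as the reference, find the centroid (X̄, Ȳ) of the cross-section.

vertical leg: A = 14 × 90 = 1260.00, centroid at (7.00, 45.00).
horizontal leg: A = 150 × 16 = 2400.00, centroid at (89.00, 8.00).
gusset: A = ½·64·60 = 1920.00, centroid at (35.33, 36.00).
ΣA = 5580.00 mm²
ΣAX̄ = (1260.00)(7.00) + (2400.00)(89.00) + (1920.00)(35.33) = 290260.00 mm³
ΣAȲ = (1260.00)(45.00) + (2400.00)(8.00) + (1920.00)(36.00) = 145020.00 mm³
X̄ = 290260.00 / 5580.00 = 52.02 mm
Ȳ = 145020.00 / 5580.00 = 25.99 mm

X̄ = 52.02 mm, Ȳ = 25.99 mm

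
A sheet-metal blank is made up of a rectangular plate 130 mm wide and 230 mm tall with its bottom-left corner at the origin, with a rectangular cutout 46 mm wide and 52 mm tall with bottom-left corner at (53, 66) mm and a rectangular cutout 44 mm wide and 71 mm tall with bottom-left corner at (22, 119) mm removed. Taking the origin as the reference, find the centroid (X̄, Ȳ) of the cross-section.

X̄ = 66.61 mm, Ȳ = 112.20 mm

plate: A = 130 × 230 = 29900.00, centroid at (65.00, 115.00).
hole 1: A = −(46 × 52) = -2392.00, centroid at (76.00, 92.00).
hole 2: A = −(44 × 71) = -3124.00, centroid at (44.00, 154.50).
ΣA = 24384.00 mm², ΣAX̄ = 1624252.00 mm³, ΣAȲ = 2735778.00 mm³.
X̄ = 1624252.00/24384.00 = 66.61 mm; Ȳ = 2735778.00/24384.00 = 112.20 mm.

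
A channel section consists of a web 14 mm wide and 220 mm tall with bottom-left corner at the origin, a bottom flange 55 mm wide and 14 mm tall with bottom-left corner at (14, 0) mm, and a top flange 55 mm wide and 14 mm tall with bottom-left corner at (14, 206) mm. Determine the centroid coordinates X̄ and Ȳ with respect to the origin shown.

X̄ = 18.50 mm, Ȳ = 110.00 mm

Part | A | x̄ᵢ | ȳᵢ | A·x̄ᵢ | A·ȳᵢ
web | 3080.00 | 7.00 | 110.00 | 21560.00 | 338800.00
bottom flange | 770.00 | 41.50 | 7.00 | 31955.00 | 5390.00
top flange | 770.00 | 41.50 | 213.00 | 31955.00 | 164010.00
Σ | 4620.00 |  |  | 85470.00 | 508200.00
X̄ = 85470.00 / 4620.00 = 18.50 mm
Ȳ = 508200.00 / 4620.00 = 110.00 mm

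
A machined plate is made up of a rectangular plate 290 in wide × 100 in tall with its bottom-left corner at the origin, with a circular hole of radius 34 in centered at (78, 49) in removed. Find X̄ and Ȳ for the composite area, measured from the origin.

plate: A = 290 × 100 = 29000.00, centroid at (145.00, 50.00).
hole: A = −π·34² = -3631.68, centroid at (78.00, 49.00).
ΣA = 25368.32 in²
ΣAX̄ = (29000.00)(145.00) + (-3631.68)(78.00) = 3921728.87 in³
ΣAȲ = (29000.00)(50.00) + (-3631.68)(49.00) = 1272047.63 in³
X̄ = 3921728.87 / 25368.32 = 154.59 in
Ȳ = 1272047.63 / 25368.32 = 50.14 in

X̄ = 154.59 in, Ȳ = 50.14 in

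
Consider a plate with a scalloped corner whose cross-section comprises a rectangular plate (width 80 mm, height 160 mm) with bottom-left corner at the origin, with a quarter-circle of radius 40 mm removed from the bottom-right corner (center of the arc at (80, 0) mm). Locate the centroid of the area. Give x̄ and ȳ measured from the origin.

x̄ = 37.49 mm, ȳ = 86.86 mm

plate: A = 80 × 160 = 12800.00, centroid at (40.00, 80.00).
removed quarter-circle: A = −¼π·40² = -1256.64, centroid at (63.02, 16.98).
ΣA = 11543.36 mm², ΣAx̄ = 432802.37 mm³, ΣAȳ = 1002666.67 mm³.
x̄ = 432802.37/11543.36 = 37.49 mm; ȳ = 1002666.67/11543.36 = 86.86 mm.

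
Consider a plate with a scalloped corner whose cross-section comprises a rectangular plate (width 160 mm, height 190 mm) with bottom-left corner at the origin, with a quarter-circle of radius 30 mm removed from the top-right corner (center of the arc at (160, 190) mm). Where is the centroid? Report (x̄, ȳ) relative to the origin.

x̄ = 78.40 mm, ȳ = 93.04 mm

plate: A = 160 × 190 = 30400.00, centroid at (80.00, 95.00).
removed quarter-circle: A = −¼π·30² = -706.86, centroid at (147.27, 177.27).
ΣA = 29693.14 mm², ΣAx̄ = 2327902.66 mm³, ΣAȳ = 2762696.91 mm³.
x̄ = 2327902.66/29693.14 = 78.40 mm; ȳ = 2762696.91/29693.14 = 93.04 mm.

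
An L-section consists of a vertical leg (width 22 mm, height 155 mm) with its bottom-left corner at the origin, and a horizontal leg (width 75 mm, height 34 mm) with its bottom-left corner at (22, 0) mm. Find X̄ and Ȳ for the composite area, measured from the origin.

X̄ = 31.75 mm, Ȳ = 51.61 mm

Part | A | x̄ᵢ | ȳᵢ | A·x̄ᵢ | A·ȳᵢ
vertical leg | 3410.00 | 11.00 | 77.50 | 37510.00 | 264275.00
horizontal leg | 2550.00 | 59.50 | 17.00 | 151725.00 | 43350.00
Σ | 5960.00 |  |  | 189235.00 | 307625.00
X̄ = 189235.00 / 5960.00 = 31.75 mm
Ȳ = 307625.00 / 5960.00 = 51.61 mm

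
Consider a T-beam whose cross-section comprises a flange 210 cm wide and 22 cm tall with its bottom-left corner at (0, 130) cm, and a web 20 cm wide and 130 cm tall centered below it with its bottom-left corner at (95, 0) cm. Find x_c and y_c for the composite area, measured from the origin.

web: A = 20 × 130 = 2600.00, centroid at (105.00, 65.00).
flange: A = 210 × 22 = 4620.00, centroid at (105.00, 141.00).
ΣA = 7220.00 cm²
ΣAx_c = (2600.00)(105.00) + (4620.00)(105.00) = 758100.00 cm³
ΣAy_c = (2600.00)(65.00) + (4620.00)(141.00) = 820420.00 cm³
x_c = 758100.00 / 7220.00 = 105.00 cm
y_c = 820420.00 / 7220.00 = 113.63 cm

x_c = 105.00 cm, y_c = 113.63 cm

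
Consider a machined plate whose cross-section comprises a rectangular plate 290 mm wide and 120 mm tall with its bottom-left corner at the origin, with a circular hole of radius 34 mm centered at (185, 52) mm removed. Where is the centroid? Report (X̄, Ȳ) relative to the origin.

plate: A = 290 × 120 = 34800.00, centroid at (145.00, 60.00).
hole: A = −π·34² = -3631.68, centroid at (185.00, 52.00).
ΣA = 31168.32 mm², ΣAX̄ = 4374139.00 mm³, ΣAȲ = 1899152.58 mm³.
X̄ = 4374139.00/31168.32 = 140.34 mm; Ȳ = 1899152.58/31168.32 = 60.93 mm.

X̄ = 140.34 mm, Ȳ = 60.93 mm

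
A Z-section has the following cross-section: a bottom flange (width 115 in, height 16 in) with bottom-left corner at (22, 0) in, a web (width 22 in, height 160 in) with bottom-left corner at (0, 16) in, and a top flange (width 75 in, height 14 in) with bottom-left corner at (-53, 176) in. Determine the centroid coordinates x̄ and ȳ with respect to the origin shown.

x̄ = 26.32 in, ȳ = 84.99 in

Part | A | x̄ᵢ | ȳᵢ | A·x̄ᵢ | A·ȳᵢ
bottom flange | 1840.00 | 79.50 | 8.00 | 146280.00 | 14720.00
web | 3520.00 | 11.00 | 96.00 | 38720.00 | 337920.00
top flange | 1050.00 | -15.50 | 183.00 | -16275.00 | 192150.00
Σ | 6410.00 |  |  | 168725.00 | 544790.00
x̄ = 168725.00 / 6410.00 = 26.32 in
ȳ = 544790.00 / 6410.00 = 84.99 in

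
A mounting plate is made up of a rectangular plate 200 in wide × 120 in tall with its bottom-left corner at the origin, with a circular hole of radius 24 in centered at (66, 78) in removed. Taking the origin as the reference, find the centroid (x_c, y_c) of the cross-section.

x_c = 102.77 in, y_c = 58.53 in

plate: A = 200 × 120 = 24000.00, centroid at (100.00, 60.00).
hole: A = −π·24² = -1809.56, centroid at (66.00, 78.00).
ΣA = 22190.44 in², ΣAx_c = 2280569.21 in³, ΣAy_c = 1298854.53 in³.
x_c = 2280569.21/22190.44 = 102.77 in; y_c = 1298854.53/22190.44 = 58.53 in.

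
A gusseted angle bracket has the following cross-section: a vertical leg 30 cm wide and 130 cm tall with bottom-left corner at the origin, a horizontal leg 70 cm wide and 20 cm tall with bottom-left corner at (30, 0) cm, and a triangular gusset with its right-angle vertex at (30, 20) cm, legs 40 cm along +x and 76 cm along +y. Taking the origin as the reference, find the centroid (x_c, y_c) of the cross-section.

x_c = 31.58 cm, y_c = 49.33 cm

Part | A | x̄ᵢ | ȳᵢ | A·x̄ᵢ | A·ȳᵢ
vertical leg | 3900.00 | 15.00 | 65.00 | 58500.00 | 253500.00
horizontal leg | 1400.00 | 65.00 | 10.00 | 91000.00 | 14000.00
gusset | 1520.00 | 43.33 | 45.33 | 65866.67 | 68906.67
Σ | 6820.00 |  |  | 215366.67 | 336406.67
x_c = 215366.67 / 6820.00 = 31.58 cm
y_c = 336406.67 / 6820.00 = 49.33 cm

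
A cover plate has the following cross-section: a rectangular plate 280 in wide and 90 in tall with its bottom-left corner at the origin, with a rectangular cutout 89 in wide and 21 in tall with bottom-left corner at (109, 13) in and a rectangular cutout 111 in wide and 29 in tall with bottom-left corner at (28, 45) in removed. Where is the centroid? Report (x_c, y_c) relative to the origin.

x_c = 147.79 in, y_c = 44.68 in

plate: A = 280 × 90 = 25200.00, centroid at (140.00, 45.00).
hole 1: A = −(89 × 21) = -1869.00, centroid at (153.50, 23.50).
hole 2: A = −(111 × 29) = -3219.00, centroid at (83.50, 59.50).
ΣA = 20112.00 in²
ΣAx_c = (25200.00)(140.00) + (-1869.00)(153.50) + (-3219.00)(83.50) = 2972322.00 in³
ΣAy_c = (25200.00)(45.00) + (-1869.00)(23.50) + (-3219.00)(59.50) = 898548.00 in³
x_c = 2972322.00 / 20112.00 = 147.79 in
y_c = 898548.00 / 20112.00 = 44.68 in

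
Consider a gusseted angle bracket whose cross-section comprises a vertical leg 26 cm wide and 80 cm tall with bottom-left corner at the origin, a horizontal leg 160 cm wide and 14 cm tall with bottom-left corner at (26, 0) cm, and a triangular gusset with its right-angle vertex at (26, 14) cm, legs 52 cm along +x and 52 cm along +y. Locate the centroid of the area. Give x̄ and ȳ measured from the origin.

x̄ = 56.96 cm, ȳ = 24.90 cm

vertical leg: A = 26 × 80 = 2080.00, centroid at (13.00, 40.00).
horizontal leg: A = 160 × 14 = 2240.00, centroid at (106.00, 7.00).
gusset: A = ½·52·52 = 1352.00, centroid at (43.33, 31.33).
ΣA = 5672.00 cm²
ΣAx̄ = (2080.00)(13.00) + (2240.00)(106.00) + (1352.00)(43.33) = 323066.67 cm³
ΣAȳ = (2080.00)(40.00) + (2240.00)(7.00) + (1352.00)(31.33) = 141242.67 cm³
x̄ = 323066.67 / 5672.00 = 56.96 cm
ȳ = 141242.67 / 5672.00 = 24.90 cm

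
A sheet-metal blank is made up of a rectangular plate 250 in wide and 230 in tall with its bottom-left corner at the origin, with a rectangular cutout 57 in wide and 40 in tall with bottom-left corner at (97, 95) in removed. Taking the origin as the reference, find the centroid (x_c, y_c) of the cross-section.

x_c = 124.98 in, y_c = 115.00 in

plate: A = 250 × 230 = 57500.00, centroid at (125.00, 115.00).
hole: A = −(57 × 40) = -2280.00, centroid at (125.50, 115.00).
ΣA = 55220.00 in², ΣAx_c = 6901360.00 in³, ΣAy_c = 6350300.00 in³.
x_c = 6901360.00/55220.00 = 124.98 in; y_c = 6350300.00/55220.00 = 115.00 in.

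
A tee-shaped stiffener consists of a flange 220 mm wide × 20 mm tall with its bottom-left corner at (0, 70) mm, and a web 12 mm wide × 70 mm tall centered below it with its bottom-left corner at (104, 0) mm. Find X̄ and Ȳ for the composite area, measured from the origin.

X̄ = 110.00 mm, Ȳ = 72.79 mm

web: A = 12 × 70 = 840.00, centroid at (110.00, 35.00).
flange: A = 220 × 20 = 4400.00, centroid at (110.00, 80.00).
ΣA = 5240.00 mm²
ΣAX̄ = (840.00)(110.00) + (4400.00)(110.00) = 576400.00 mm³
ΣAȲ = (840.00)(35.00) + (4400.00)(80.00) = 381400.00 mm³
X̄ = 576400.00 / 5240.00 = 110.00 mm
Ȳ = 381400.00 / 5240.00 = 72.79 mm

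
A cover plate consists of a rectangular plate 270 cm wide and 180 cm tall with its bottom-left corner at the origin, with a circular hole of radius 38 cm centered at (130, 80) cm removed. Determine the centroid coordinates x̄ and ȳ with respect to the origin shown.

plate: A = 270 × 180 = 48600.00, centroid at (135.00, 90.00).
hole: A = −π·38² = -4536.46, centroid at (130.00, 80.00).
ΣA = 44063.54 cm²
ΣAx̄ = (48600.00)(135.00) + (-4536.46)(130.00) = 5971260.23 cm³
ΣAȳ = (48600.00)(90.00) + (-4536.46)(80.00) = 4011083.22 cm³
x̄ = 5971260.23 / 44063.54 = 135.51 cm
ȳ = 4011083.22 / 44063.54 = 91.03 cm

x̄ = 135.51 cm, ȳ = 91.03 cm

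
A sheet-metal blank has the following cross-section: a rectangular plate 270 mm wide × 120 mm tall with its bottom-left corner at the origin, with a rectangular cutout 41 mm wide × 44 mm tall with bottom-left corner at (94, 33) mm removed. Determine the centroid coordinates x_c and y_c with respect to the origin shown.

x_c = 136.21 mm, y_c = 60.29 mm

Part | A | x̄ᵢ | ȳᵢ | A·x̄ᵢ | A·ȳᵢ
plate | 32400.00 | 135.00 | 60.00 | 4374000.00 | 1944000.00
hole | -1804.00 | 114.50 | 55.00 | -206558.00 | -99220.00
Σ | 30596.00 |  |  | 4167442.00 | 1844780.00
x_c = 4167442.00 / 30596.00 = 136.21 mm
y_c = 1844780.00 / 30596.00 = 60.29 mm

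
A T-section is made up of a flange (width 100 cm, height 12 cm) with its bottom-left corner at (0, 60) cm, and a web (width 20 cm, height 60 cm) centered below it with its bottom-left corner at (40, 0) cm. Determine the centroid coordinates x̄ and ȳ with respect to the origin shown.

x̄ = 50.00 cm, ȳ = 48.00 cm

Part | A | x̄ᵢ | ȳᵢ | A·x̄ᵢ | A·ȳᵢ
web | 1200.00 | 50.00 | 30.00 | 60000.00 | 36000.00
flange | 1200.00 | 50.00 | 66.00 | 60000.00 | 79200.00
Σ | 2400.00 |  |  | 120000.00 | 115200.00
x̄ = 120000.00 / 2400.00 = 50.00 cm
ȳ = 115200.00 / 2400.00 = 48.00 cm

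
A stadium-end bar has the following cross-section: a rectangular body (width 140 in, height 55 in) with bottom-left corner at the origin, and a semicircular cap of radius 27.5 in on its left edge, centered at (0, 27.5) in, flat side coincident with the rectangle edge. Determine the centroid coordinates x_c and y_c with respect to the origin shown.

x_c = 59.08 in, y_c = 27.50 in

Part | A | x̄ᵢ | ȳᵢ | A·x̄ᵢ | A·ȳᵢ
rectangular body | 7700.00 | 70.00 | 27.50 | 539000.00 | 211750.00
semicircular end | 1187.91 | -11.67 | 27.50 | -13864.58 | 32667.65
Σ | 8887.91 |  |  | 525135.42 | 244417.65
x_c = 525135.42 / 8887.91 = 59.08 in
y_c = 244417.65 / 8887.91 = 27.50 in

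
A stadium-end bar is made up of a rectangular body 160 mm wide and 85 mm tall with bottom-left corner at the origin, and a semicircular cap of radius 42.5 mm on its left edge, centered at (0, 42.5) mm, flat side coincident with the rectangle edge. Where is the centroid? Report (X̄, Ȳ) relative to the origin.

X̄ = 63.08 mm, Ȳ = 42.50 mm

rectangular body: A = 160 × 85 = 13600.00, centroid at (80.00, 42.50).
semicircular end: A = ½π·42.5² = 2837.25, centroid at (-18.04, 42.50).
ΣA = 16437.25 mm²
ΣAX̄ = (13600.00)(80.00) + (2837.25)(-18.04) = 1036822.92 mm³
ΣAȲ = (13600.00)(42.50) + (2837.25)(42.50) = 698583.16 mm³
X̄ = 1036822.92 / 16437.25 = 63.08 mm
Ȳ = 698583.16 / 16437.25 = 42.50 mm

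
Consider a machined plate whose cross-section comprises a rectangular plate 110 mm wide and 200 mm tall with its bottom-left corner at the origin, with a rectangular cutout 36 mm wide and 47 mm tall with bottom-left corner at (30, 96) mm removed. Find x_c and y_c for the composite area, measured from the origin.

x_c = 55.58 mm, y_c = 98.38 mm

Part | A | x̄ᵢ | ȳᵢ | A·x̄ᵢ | A·ȳᵢ
plate | 22000.00 | 55.00 | 100.00 | 1210000.00 | 2200000.00
hole | -1692.00 | 48.00 | 119.50 | -81216.00 | -202194.00
Σ | 20308.00 |  |  | 1128784.00 | 1997806.00
x_c = 1128784.00 / 20308.00 = 55.58 mm
y_c = 1997806.00 / 20308.00 = 98.38 mm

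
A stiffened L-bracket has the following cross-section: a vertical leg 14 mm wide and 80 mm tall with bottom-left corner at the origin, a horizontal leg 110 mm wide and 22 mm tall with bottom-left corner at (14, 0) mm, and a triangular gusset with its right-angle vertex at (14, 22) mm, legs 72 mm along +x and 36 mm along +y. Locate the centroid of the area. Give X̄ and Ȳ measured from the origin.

Part | A | x̄ᵢ | ȳᵢ | A·x̄ᵢ | A·ȳᵢ
vertical leg | 1120.00 | 7.00 | 40.00 | 7840.00 | 44800.00
horizontal leg | 2420.00 | 69.00 | 11.00 | 166980.00 | 26620.00
gusset | 1296.00 | 38.00 | 34.00 | 49248.00 | 44064.00
Σ | 4836.00 |  |  | 224068.00 | 115484.00
X̄ = 224068.00 / 4836.00 = 46.33 mm
Ȳ = 115484.00 / 4836.00 = 23.88 mm

X̄ = 46.33 mm, Ȳ = 23.88 mm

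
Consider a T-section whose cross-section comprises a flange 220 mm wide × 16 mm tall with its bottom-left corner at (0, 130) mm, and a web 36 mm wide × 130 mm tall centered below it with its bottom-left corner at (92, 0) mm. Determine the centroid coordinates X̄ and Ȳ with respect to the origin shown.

web: A = 36 × 130 = 4680.00, centroid at (110.00, 65.00).
flange: A = 220 × 16 = 3520.00, centroid at (110.00, 138.00).
ΣA = 8200.00 mm²
ΣAX̄ = (4680.00)(110.00) + (3520.00)(110.00) = 902000.00 mm³
ΣAȲ = (4680.00)(65.00) + (3520.00)(138.00) = 789960.00 mm³
X̄ = 902000.00 / 8200.00 = 110.00 mm
Ȳ = 789960.00 / 8200.00 = 96.34 mm

X̄ = 110.00 mm, Ȳ = 96.34 mm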